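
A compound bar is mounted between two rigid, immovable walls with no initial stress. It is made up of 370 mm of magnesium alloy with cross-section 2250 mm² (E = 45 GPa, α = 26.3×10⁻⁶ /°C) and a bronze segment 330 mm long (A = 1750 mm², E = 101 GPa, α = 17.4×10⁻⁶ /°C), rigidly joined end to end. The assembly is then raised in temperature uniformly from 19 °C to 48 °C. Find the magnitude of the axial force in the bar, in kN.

Free thermal expansion of the whole bar: Σ αᵢΔT Lᵢ = 26.3×10⁻⁶×29×370 + 17.4×10⁻⁶×29×330 = 0.4487 mm.
The walls prevent any net length change, so an axial force P (same in every segment) develops. Compatibility: P · Σ Lᵢ/(AᵢEᵢ) = δ_free.
Σ Lᵢ/(AᵢEᵢ) = 370/(2250×45×10³) + 330/(1750×101×10³) = 5.521×10⁻⁶ mm/N.
P = 0.4487 / 5.521×10⁻⁶ = 81270 N = 81.27 kN, compressive.

P ≈ 81.3 kN (compressive)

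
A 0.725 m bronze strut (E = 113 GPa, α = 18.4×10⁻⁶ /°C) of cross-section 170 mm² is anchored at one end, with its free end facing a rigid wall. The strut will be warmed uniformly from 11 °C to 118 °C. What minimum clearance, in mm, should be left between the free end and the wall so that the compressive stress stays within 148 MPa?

g ≈ 0.478 mm

Free expansion if unrestrained: δ_free = αΔT L = 18.4×10⁻⁶ × 107 × 725 = 1.427 mm.
At the allowable stress the elastic shortening the wall may impose is σL/E = 148 × 725 / (113×10³) = 0.9496 mm.
The gap must absorb the remainder: g_min = 1.427 − 0.9496 = 0.4778 mm.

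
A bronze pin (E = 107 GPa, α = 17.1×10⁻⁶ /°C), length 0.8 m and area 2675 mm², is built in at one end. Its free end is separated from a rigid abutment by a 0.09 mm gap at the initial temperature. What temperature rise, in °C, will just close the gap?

ΔT ≈ 6.58 °C

Contact occurs when the free expansion equals the gap: αΔT L = 0.09 mm.
So ΔT = g/(αL) = 0.09/(17.1×10⁻⁶ × 800) = 6.579 °C.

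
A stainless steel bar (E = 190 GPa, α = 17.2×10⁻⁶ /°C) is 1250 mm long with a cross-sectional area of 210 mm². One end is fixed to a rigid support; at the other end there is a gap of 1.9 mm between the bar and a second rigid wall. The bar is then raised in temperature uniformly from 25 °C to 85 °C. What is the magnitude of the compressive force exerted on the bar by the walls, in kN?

If the wall were absent the bar would grow by αΔT L = 17.2×10⁻⁶ × 60 × 1250 = 1.29 mm.
This is smaller than the 1.9 mm clearance, so the bar expands freely without reaching the stop — the stress is zero.

P ≈ 0 kN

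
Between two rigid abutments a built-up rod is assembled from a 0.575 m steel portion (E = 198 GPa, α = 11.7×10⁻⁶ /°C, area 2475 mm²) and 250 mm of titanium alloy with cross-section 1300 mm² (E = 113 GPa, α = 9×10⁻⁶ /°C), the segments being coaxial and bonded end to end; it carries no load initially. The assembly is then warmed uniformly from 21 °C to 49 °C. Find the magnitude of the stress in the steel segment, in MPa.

Free thermal expansion of the whole bar: Σ αᵢΔT Lᵢ = 11.7×10⁻⁶×28×575 + 9×10⁻⁶×28×250 = 0.2514 mm.
The rigid supports impose zero overall length change; the single axial force P common to all segments must satisfy P Σ Lᵢ/(AᵢEᵢ) = δ_free.
Σ Lᵢ/(AᵢEᵢ) = 575/(2475×198×10³) + 250/(1300×113×10³) = 2.875×10⁻⁶ mm/N.
P = 0.2514 / 2.875×10⁻⁶ = 87430 N = 87.43 kN, compressive.
σ_{steel} = P / A = 87430 / 2475 = 35.32 MPa.

σ ≈ 35.3 MPa (compressive)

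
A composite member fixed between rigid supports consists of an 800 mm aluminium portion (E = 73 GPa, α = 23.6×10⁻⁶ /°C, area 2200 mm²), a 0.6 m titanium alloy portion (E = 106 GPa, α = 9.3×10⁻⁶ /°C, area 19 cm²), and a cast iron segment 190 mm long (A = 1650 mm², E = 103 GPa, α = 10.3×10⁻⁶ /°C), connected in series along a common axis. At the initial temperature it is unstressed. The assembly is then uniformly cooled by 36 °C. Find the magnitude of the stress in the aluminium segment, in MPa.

σ ≈ 47.6 MPa (tensile)

Free thermal contraction of the whole bar: Σ αᵢΔT Lᵢ = 23.6×10⁻⁶×36×800 + 9.3×10⁻⁶×36×600 + 10.3×10⁻⁶×36×190 = 0.951 mm.
Since the ends are fixed, an axial force P builds up, equal in every segment, with P · Σ Lᵢ/(AᵢEᵢ) = δ_free.
Σ Lᵢ/(AᵢEᵢ) = 800/(2200×73×10³) + 600/(1900×106×10³) + 190/(1650×103×10³) = 9.078×10⁻⁶ mm/N.
P = 0.951 / 9.078×10⁻⁶ = 104800 N = 104.8 kN, tensile.
σ_{aluminium} = P / A = 104800 / 2200 = 47.62 MPa.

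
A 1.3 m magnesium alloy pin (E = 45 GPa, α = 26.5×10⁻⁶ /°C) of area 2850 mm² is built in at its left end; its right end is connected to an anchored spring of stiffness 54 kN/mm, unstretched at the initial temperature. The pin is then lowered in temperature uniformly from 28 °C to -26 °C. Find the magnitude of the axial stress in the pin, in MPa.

σ ≈ 22.8 MPa (tensile)

Free thermal contraction: δ_free = αΔT L = 26.5×10⁻⁶ × 54 × 1300 = 1.86 mm.
Let P be the tensile force in the spring. The pin extends elastically by PL/(AE) and the spring stretches by P/k; together these equal δ_free.
P [ L/(AE) + 1/k ] = δ_free → P [ 1300/(2850×45×10³) + 1/(54×10³) ] = 1.86.
P = 1.86 / 2.865×10⁻⁵ = 64920 N.
σ = P/A = 64920/2850 = 22.78 MPa.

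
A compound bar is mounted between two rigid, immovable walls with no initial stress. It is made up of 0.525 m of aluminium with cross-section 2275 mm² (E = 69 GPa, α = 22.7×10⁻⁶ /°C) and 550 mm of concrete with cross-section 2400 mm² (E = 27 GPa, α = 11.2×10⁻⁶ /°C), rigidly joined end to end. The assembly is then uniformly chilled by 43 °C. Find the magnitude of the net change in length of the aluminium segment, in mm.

Free thermal contraction of the whole bar: Σ αᵢΔT Lᵢ = 22.7×10⁻⁶×43×525 + 11.2×10⁻⁶×43×550 = 0.7773 mm.
The rigid supports impose zero overall length change; the single axial force P common to all segments must satisfy P Σ Lᵢ/(AᵢEᵢ) = δ_free.
The series flexibility is Σ Lᵢ/(AᵢEᵢ) = 525/(2275×69×10³) + 550/(2400×27×10³) = 1.183×10⁻⁵ mm/N.
So P = 0.7773 / 1.183×10⁻⁵ = 65.7 kN, tensile.
For the aluminium segment, free thermal change = 22.7×10⁻⁶×43×525 = 0.5125 mm and elastic change from P = 65700×525/(2275×69×10³) = 0.2197 mm; these oppose, so the net change is 0.293 mm (segment shortens).

|ΔL| ≈ 0.293 mm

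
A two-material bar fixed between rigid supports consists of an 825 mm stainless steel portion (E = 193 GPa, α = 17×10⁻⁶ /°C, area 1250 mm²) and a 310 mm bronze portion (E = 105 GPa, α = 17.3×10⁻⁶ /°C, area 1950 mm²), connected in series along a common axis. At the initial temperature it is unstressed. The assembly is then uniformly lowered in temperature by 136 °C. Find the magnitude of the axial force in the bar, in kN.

P ≈ 534 kN (tensile)

With the walls removed the bar would change length by δ_free = Σ αᵢΔT Lᵢ = 17×10⁻⁶×136×825 + 17.3×10⁻⁶×136×310 = 2.637 mm.
Since the ends are fixed, an axial force P builds up, equal in every segment, with P · Σ Lᵢ/(AᵢEᵢ) = δ_free.
Σ Lᵢ/(AᵢEᵢ) = 825/(1250×193×10³) + 310/(1950×105×10³) = 4.934×10⁻⁶ mm/N.
P = 2.637 / 4.934×10⁻⁶ = 534400 N = 534.4 kN, tensile.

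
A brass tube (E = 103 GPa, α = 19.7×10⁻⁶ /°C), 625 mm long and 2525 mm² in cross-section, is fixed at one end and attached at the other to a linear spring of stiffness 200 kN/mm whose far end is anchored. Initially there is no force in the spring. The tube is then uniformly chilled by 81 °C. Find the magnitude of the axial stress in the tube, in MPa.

The unrestrained thermal change is αΔT L = 19.7×10⁻⁶ × 81 × 625 = 0.9973 mm.
With a force P in the spring, the elastic change of the tube is PL/(AE) and that of the spring is P/k; compatibility requires their sum to equal δ_free.
P [ L/(AE) + 1/k ] = δ_free → P [ 625/(2525×103×10³) + 1/(200×10³) ] = 0.9973.
P = 0.9973 / 7.403×10⁻⁶ = 134700 N.
σ = P/A = 134700/2525 = 53.35 MPa.

σ ≈ 53.4 MPa (tensile)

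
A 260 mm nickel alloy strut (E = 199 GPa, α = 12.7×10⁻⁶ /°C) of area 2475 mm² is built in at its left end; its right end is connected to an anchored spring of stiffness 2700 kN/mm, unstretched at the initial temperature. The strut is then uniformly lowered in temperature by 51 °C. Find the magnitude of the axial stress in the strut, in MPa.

If the spring were absent the strut would shorten by αΔT L = 12.7×10⁻⁶ × 51 × 260 = 0.1684 mm.
Let P be the tensile force in the spring. The strut extends elastically by PL/(AE) and the spring stretches by P/k; together these equal δ_free.
So P = δ_free / [L/(AE) + 1/k] = 0.1684 / [ 260/(2475×199×10³) + 1/(2700×10³) ].
P = 0.1684 / 8.983×10⁻⁷ = 187500 N.
σ = P/A = 187500/2475 = 75.75 MPa.

σ ≈ 75.7 MPa (tensile)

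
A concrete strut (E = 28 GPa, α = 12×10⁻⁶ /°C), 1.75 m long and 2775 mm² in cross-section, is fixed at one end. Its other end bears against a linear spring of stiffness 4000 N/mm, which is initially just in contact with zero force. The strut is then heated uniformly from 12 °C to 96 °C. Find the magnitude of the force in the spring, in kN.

The unrestrained thermal change is αΔT L = 12×10⁻⁶ × 84 × 1750 = 1.764 mm.
Let P be the compressive force at the spring. The strut shortens elastically by PL/(AE) and the spring compresses by P/k; together these equal δ_free.
So P = δ_free / [L/(AE) + 1/k] = 1.764 / [ 1750/(2775×28×10³) + 1/(4000) ].
P = 1.764 / 0.0002725 = 6473 N.

P ≈ 6.47 kN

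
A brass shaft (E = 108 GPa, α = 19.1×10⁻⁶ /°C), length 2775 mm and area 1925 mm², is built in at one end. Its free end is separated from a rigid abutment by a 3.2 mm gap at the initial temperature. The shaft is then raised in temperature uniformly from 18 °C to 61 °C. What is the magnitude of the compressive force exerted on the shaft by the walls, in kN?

Unrestrained expansion: δ_free = αΔT L = 19.1×10⁻⁶ × 43 × 2775 = 2.279 mm.
This is smaller than the 3.2 mm clearance, so the shaft expands freely without reaching the stop — the stress is zero.

P ≈ 0 kN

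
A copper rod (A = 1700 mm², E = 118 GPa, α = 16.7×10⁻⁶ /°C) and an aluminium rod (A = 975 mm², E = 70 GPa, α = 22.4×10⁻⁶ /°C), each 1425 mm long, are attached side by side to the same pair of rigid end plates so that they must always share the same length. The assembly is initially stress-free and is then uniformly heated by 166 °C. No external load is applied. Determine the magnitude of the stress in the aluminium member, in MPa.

The aluminium has the larger α, so on heating it would change length more than the copper if both were free. The rigid plates force a common final length, so the aluminium is put into compression and the copper into tension, with equal and opposite forces P (no external load).
Compatibility of the two members (thermal + elastic change equal): (α₁ − α₂)ΔT = P·[1/(A₁E₁) + 1/(A₂E₂)].
|α₁ − α₂|·ΔT = 5.7×10⁻⁶ × 166 = 0.0009462.
1/(A₁E₁) + 1/(A₂E₂) = 1/(1700×118×10³) + 1/(975×70×10³) = 1.964×10⁻⁸ N⁻¹.
So P = 0.0009462 / 1.964×10⁻⁸ = 48.18 kN.
σ_{aluminium} = P/A₂ = 48180/975 = 49.42 MPa, compressive.

σ ≈ 49.4 MPa (compressive)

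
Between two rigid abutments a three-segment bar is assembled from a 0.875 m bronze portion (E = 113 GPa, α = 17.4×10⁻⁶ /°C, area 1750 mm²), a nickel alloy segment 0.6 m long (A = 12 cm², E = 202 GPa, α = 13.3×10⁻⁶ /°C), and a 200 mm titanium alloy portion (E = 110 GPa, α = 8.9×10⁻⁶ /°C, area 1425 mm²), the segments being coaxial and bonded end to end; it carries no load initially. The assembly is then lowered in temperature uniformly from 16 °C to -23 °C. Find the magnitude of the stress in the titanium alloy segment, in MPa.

σ ≈ 83.6 MPa (tensile)

If the supports were absent, the total length change would be Σ αᵢΔT Lᵢ = 17.4×10⁻⁶×39×875 + 13.3×10⁻⁶×39×600 + 8.9×10⁻⁶×39×200 = 0.9744 mm.
The rigid supports impose zero overall length change; the single axial force P common to all segments must satisfy P Σ Lᵢ/(AᵢEᵢ) = δ_free.
The series flexibility is Σ Lᵢ/(AᵢEᵢ) = 875/(1750×113×10³) + 600/(1200×202×10³) + 200/(1425×110×10³) = 8.176×10⁻⁶ mm/N.
P = 0.9744 / 8.176×10⁻⁶ = 119200 N = 119.2 kN, tensile.
σ_{titanium alloy} = P / A = 119200 / 1425 = 83.64 MPa.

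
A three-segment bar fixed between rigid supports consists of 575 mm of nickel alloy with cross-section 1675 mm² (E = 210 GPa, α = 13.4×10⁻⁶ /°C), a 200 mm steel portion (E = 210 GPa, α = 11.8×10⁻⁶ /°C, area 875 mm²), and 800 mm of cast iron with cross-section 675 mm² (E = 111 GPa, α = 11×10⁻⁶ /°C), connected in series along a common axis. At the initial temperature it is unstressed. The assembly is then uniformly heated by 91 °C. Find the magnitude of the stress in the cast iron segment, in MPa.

Free thermal expansion of the whole bar: Σ αᵢΔT Lᵢ = 13.4×10⁻⁶×91×575 + 11.8×10⁻⁶×91×200 + 11×10⁻⁶×91×800 = 1.717 mm.
Since the ends are fixed, an axial force P builds up, equal in every segment, with P · Σ Lᵢ/(AᵢEᵢ) = δ_free.
Σ Lᵢ/(AᵢEᵢ) = 575/(1675×210×10³) + 200/(875×210×10³) + 800/(675×111×10³) = 1.34×10⁻⁵ mm/N.
Hence P = δ_free / Σ(L/AE) = 1.717/1.34×10⁻⁵ = 128.1 kN (compressive).
σ_{cast iron} = P / A = 128100 / 675 = 189.8 MPa.

σ ≈ 190 MPa (compressive)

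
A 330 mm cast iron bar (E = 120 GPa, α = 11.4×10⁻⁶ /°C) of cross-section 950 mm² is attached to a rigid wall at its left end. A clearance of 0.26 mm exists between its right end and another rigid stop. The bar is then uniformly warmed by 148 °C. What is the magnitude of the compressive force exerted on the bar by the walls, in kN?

P ≈ 103 kN

If the wall were absent the bar would grow by αΔT L = 11.4×10⁻⁶ × 148 × 330 = 0.5568 mm.
After closing the 0.26 mm clearance, 0.5568 − 0.26 = 0.2968 mm of expansion remains to be suppressed by the wall.
Compatibility: PL/(AE) = 0.2968 mm, so σ = P/A = E × (0.2968/330) = 107.9 MPa.
P = σA = 107.9 × 950 = 102.5 kN.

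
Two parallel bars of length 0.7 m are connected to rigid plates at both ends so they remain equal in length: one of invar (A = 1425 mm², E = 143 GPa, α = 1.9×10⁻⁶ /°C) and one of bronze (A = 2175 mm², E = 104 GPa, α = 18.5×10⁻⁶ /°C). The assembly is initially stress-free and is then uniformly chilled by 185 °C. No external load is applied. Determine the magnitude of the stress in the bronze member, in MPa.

Both members must finish at the same length. With the larger α, the bronze tends to over-contract; the plates restrain it, putting the bronze in tension and the invar in compression. With no external load the two internal forces are equal and opposite, magnitude P.
Setting the final lengths equal and cancelling L: (α₁ − α₂)ΔT = P/(A₁E₁) + P/(A₂E₂).
|α₁ − α₂|·ΔT = 16.6×10⁻⁶ × 185 = 0.003071.
1/(A₁E₁) + 1/(A₂E₂) = 1/(1425×143×10³) + 1/(2175×104×10³) = 9.328×10⁻⁹ N⁻¹.
P = 0.003071 / 9.328×10⁻⁹ = 329200 N = 329.2 kN.
σ_{bronze} = P/A₂ = 329200/2175 = 151.4 MPa, tensile.

σ ≈ 151 MPa (tensile)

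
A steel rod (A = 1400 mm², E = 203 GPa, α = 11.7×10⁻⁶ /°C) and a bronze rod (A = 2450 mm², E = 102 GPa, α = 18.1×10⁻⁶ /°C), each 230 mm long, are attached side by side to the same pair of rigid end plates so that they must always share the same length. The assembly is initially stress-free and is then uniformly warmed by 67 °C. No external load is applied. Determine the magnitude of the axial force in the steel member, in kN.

Equilibrium of a rigid end plate with no external load gives equal and opposite internal forces ±P in the two members. Since α_{bronze} > α_{steel}, heating drives the bronze into compression and the steel into tension.
Compatibility of the two members (thermal + elastic change equal): (α₁ − α₂)ΔT = P·[1/(A₁E₁) + 1/(A₂E₂)].
|α₁ − α₂|·ΔT = 6.4×10⁻⁶ × 67 = 0.0004288.
1/(A₁E₁) + 1/(A₂E₂) = 1/(1400×203×10³) + 1/(2450×102×10³) = 7.52×10⁻⁹ N⁻¹.
So P = 0.0004288 / 7.52×10⁻⁹ = 57.02 kN.

P ≈ 57 kN (tensile in the steel)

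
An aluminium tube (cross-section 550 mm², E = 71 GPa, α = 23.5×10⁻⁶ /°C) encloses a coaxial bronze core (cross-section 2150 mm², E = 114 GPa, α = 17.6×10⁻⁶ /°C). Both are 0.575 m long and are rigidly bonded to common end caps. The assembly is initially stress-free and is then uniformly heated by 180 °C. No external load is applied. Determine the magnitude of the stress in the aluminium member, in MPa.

Both members must finish at the same length. With the larger α, the aluminium tends to over-expand; the plates restrain it, putting the aluminium in compression and the bronze in tension. With no external load the two internal forces are equal and opposite, magnitude P.
Setting the final lengths equal and cancelling L: (α₁ − α₂)ΔT = P/(A₁E₁) + P/(A₂E₂).
|α₁ − α₂|·ΔT = 5.9×10⁻⁶ × 180 = 0.001062.
1/(A₁E₁) + 1/(A₂E₂) = 1/(550×71×10³) + 1/(2150×114×10³) = 2.969×10⁻⁸ N⁻¹.
P = 0.001062 / 2.969×10⁻⁸ = 35770 N = 35.77 kN.
σ_{aluminium} = P/A₁ = 35770/550 = 65.04 MPa, compressive.

σ ≈ 65 MPa (compressive)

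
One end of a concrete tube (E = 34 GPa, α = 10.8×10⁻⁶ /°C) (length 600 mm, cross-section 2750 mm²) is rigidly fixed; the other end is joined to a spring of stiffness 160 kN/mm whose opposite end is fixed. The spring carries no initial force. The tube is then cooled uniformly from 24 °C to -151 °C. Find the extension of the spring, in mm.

If the spring were absent the tube would shorten by αΔT L = 10.8×10⁻⁶ × 175 × 600 = 1.134 mm.
With a force P in the spring, the elastic change of the tube is PL/(AE) and that of the spring is P/k; compatibility requires their sum to equal δ_free.
So P = δ_free / [L/(AE) + 1/k] = 1.134 / [ 600/(2750×34×10³) + 1/(160×10³) ].
P = 1.134 / 1.267×10⁻⁵ = 89520 N.
Spring extension = P/k = 89520/(160×10³) = 0.5595 mm.

δ ≈ 0.56 mm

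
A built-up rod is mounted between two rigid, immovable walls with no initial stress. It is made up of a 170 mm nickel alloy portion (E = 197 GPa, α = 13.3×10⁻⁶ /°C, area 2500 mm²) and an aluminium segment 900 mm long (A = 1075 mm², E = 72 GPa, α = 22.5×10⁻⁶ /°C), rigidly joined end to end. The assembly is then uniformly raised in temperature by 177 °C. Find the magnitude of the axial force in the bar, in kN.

P ≈ 333 kN (compressive)

With the walls removed the bar would change length by δ_free = Σ αᵢΔT Lᵢ = 13.3×10⁻⁶×177×170 + 22.5×10⁻⁶×177×900 = 3.984 mm.
The rigid supports impose zero overall length change; the single axial force P common to all segments must satisfy P Σ Lᵢ/(AᵢEᵢ) = δ_free.
The series flexibility is Σ Lᵢ/(AᵢEᵢ) = 170/(2500×197×10³) + 900/(1075×72×10³) = 1.197×10⁻⁵ mm/N.
Hence P = δ_free / Σ(L/AE) = 3.984/1.197×10⁻⁵ = 332.8 kN (compressive).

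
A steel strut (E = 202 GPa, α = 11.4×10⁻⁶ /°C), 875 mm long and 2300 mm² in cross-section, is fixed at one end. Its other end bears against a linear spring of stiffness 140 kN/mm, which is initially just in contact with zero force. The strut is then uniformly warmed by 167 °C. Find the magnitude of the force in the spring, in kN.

P ≈ 185 kN

Free thermal expansion: δ_free = αΔT L = 11.4×10⁻⁶ × 167 × 875 = 1.666 mm.
Let P be the compressive force at the spring. The strut shortens elastically by PL/(AE) and the spring compresses by P/k; together these equal δ_free.
So P = δ_free / [L/(AE) + 1/k] = 1.666 / [ 875/(2300×202×10³) + 1/(140×10³) ].
P = 1.666 / 9.026×10⁻⁶ = 184600 N.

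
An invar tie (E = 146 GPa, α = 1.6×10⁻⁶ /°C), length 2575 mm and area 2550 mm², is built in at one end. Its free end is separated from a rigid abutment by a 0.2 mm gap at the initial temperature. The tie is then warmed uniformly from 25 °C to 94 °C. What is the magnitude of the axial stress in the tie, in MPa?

σ ≈ 4.78 MPa (compressive)

Unrestrained expansion: δ_free = αΔT L = 1.6×10⁻⁶ × 69 × 2575 = 0.2843 mm.
The gap closes (δ_free > 0.2 mm) and the wall then resists a further 0.2843 − 0.2 = 0.08428 mm of expansion.
That suppressed elongation corresponds to σ = E·Δ/L = 146×10³ × 0.08428/2575 = 4.779 MPa.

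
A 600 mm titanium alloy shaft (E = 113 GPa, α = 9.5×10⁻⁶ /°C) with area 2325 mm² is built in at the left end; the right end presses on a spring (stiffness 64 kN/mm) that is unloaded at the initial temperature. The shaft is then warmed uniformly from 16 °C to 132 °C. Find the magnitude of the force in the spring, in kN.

If the spring were absent the shaft would lengthen by αΔT L = 9.5×10⁻⁶ × 116 × 600 = 0.6612 mm.
Let P be the compressive force at the spring. The shaft shortens elastically by PL/(AE) and the spring compresses by P/k; together these equal δ_free.
P [ L/(AE) + 1/k ] = δ_free → P [ 600/(2325×113×10³) + 1/(64×10³) ] = 0.6612.
P = 0.6612 / 1.791×10⁻⁵ = 36920 N.

P ≈ 36.9 kN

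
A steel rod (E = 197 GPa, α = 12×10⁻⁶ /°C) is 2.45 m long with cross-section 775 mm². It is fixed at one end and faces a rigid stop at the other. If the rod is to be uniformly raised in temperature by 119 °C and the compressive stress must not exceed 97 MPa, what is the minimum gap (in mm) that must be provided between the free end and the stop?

Free expansion if unrestrained: δ_free = αΔT L = 12×10⁻⁶ × 119 × 2450 = 3.499 mm.
At the allowable stress the elastic shortening the wall may impose is σL/E = 97 × 2450 / (197×10³) = 1.206 mm.
So the gap has to take up the difference, g_min = δ_free − σL/E = 3.499 − 1.206 = 2.292 mm.

g ≈ 2.29 mm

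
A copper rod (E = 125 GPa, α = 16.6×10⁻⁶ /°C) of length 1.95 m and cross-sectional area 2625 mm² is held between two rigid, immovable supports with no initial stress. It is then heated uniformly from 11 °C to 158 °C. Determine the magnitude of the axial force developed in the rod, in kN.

P ≈ 801 kN (compressive)

Full restraint means ε = 0, so the stress is σ = EαΔT = 125×10³ × 16.6×10⁻⁶ × 147 = 305 MPa.
Then P = σA = 305 × 2625 mm² = 800.7 kN, compressive.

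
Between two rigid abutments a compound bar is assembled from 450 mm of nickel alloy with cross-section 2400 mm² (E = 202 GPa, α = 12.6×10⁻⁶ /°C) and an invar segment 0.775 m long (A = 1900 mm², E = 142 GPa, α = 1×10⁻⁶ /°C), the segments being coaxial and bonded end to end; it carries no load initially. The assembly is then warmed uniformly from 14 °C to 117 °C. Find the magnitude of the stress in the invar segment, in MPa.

σ ≈ 91.9 MPa (compressive)

Free thermal expansion of the whole bar: Σ αᵢΔT Lᵢ = 12.6×10⁻⁶×103×450 + 1×10⁻⁶×103×775 = 0.6638 mm.
Since the ends are fixed, an axial force P builds up, equal in every segment, with P · Σ Lᵢ/(AᵢEᵢ) = δ_free.
The series flexibility is Σ Lᵢ/(AᵢEᵢ) = 450/(2400×202×10³) + 775/(1900×142×10³) = 3.801×10⁻⁶ mm/N.
Hence P = δ_free / Σ(L/AE) = 0.6638/3.801×10⁻⁶ = 174.7 kN (compressive).
σ_{invar} = P / A = 174700 / 1900 = 91.93 MPa.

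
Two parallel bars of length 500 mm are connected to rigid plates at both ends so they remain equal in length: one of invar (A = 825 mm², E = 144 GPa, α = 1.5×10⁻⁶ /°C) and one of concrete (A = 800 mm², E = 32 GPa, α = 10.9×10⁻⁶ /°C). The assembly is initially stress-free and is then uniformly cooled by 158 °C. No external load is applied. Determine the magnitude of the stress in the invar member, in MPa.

Both members must finish at the same length. With the larger α, the concrete tends to over-contract; the plates restrain it, putting the concrete in tension and the invar in compression. With no external load the two internal forces are equal and opposite, magnitude P.
Setting the final lengths equal and cancelling L: (α₁ − α₂)ΔT = P/(A₁E₁) + P/(A₂E₂).
|α₁ − α₂|·ΔT = 9.4×10⁻⁶ × 158 = 0.001485.
1/(A₁E₁) + 1/(A₂E₂) = 1/(825×144×10³) + 1/(800×32×10³) = 4.748×10⁻⁸ N⁻¹.
P = 0.001485 / 4.748×10⁻⁸ = 31280 N = 31.28 kN.
σ_{invar} = P/A₁ = 31280/825 = 37.92 MPa, compressive.

σ ≈ 37.9 MPa (compressive)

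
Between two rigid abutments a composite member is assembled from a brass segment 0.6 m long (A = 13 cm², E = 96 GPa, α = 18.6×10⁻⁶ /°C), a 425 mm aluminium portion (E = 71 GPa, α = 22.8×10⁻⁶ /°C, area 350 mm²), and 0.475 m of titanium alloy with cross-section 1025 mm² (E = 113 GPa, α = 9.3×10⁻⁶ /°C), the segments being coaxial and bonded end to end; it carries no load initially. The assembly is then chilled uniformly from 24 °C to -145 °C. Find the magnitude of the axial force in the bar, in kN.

P ≈ 164 kN (tensile)

With the walls removed the bar would change length by δ_free = Σ αᵢΔT Lᵢ = 18.6×10⁻⁶×169×600 + 22.8×10⁻⁶×169×425 + 9.3×10⁻⁶×169×475 = 4.27 mm.
The walls prevent any net length change, so an axial force P (same in every segment) develops. Compatibility: P · Σ Lᵢ/(AᵢEᵢ) = δ_free.
The series flexibility is Σ Lᵢ/(AᵢEᵢ) = 600/(1300×96×10³) + 425/(350×71×10³) + 475/(1025×113×10³) = 2.601×10⁻⁵ mm/N.
So P = 4.27 / 2.601×10⁻⁵ = 164.2 kN, tensile.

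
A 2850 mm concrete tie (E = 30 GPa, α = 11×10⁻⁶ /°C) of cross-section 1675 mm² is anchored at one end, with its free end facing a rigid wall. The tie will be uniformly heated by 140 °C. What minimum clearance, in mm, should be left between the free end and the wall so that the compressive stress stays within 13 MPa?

Free expansion if unrestrained: δ_free = αΔT L = 11×10⁻⁶ × 140 × 2850 = 4.389 mm.
A stress of 13 MPa corresponds to the wall pushing the tie back by σL/E = 13×2850/(30×10³) = 1.235 mm.
The gap must absorb the remainder: g_min = 4.389 − 1.235 = 3.154 mm.

g ≈ 3.15 mm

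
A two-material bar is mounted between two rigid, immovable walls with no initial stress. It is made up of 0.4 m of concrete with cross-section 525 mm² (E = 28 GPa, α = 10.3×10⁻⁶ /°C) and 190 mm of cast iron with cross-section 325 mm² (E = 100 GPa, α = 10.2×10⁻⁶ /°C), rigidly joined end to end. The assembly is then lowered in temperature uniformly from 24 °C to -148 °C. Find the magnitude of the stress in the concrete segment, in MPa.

σ ≈ 60 MPa (tensile)

With the walls removed the bar would change length by δ_free = Σ αᵢΔT Lᵢ = 10.3×10⁻⁶×172×400 + 10.2×10⁻⁶×172×190 = 1.042 mm.
Since the ends are fixed, an axial force P builds up, equal in every segment, with P · Σ Lᵢ/(AᵢEᵢ) = δ_free.
Σ Lᵢ/(AᵢEᵢ) = 400/(525×28×10³) + 190/(325×100×10³) = 3.306×10⁻⁵ mm/N.
So P = 1.042 / 3.306×10⁻⁵ = 31.52 kN, tensile.
σ_{concrete} = P / A = 31520 / 525 = 60.04 MPa.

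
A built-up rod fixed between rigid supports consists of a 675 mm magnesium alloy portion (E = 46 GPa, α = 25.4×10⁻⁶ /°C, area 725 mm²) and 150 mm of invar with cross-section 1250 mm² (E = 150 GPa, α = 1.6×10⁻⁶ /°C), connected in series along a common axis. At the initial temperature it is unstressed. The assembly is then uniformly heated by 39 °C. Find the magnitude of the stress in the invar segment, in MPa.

With the walls removed the bar would change length by δ_free = Σ αᵢΔT Lᵢ = 25.4×10⁻⁶×39×675 + 1.6×10⁻⁶×39×150 = 0.678 mm.
The walls prevent any net length change, so an axial force P (same in every segment) develops. Compatibility: P · Σ Lᵢ/(AᵢEᵢ) = δ_free.
Σ Lᵢ/(AᵢEᵢ) = 675/(725×46×10³) + 150/(1250×150×10³) = 2.104×10⁻⁵ mm/N.
P = 0.678 / 2.104×10⁻⁵ = 32230 N = 32.23 kN, compressive.
σ_{invar} = P / A = 32230 / 1250 = 25.78 MPa.

σ ≈ 25.8 MPa (compressive)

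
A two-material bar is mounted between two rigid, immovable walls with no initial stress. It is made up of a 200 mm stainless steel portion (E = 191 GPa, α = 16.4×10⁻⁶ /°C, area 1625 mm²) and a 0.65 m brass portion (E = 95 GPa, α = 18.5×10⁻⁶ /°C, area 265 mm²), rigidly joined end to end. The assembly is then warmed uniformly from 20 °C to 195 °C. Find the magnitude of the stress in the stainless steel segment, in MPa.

σ ≈ 62.3 MPa (compressive)

Free thermal expansion of the whole bar: Σ αᵢΔT Lᵢ = 16.4×10⁻⁶×175×200 + 18.5×10⁻⁶×175×650 = 2.678 mm.
The walls prevent any net length change, so an axial force P (same in every segment) develops. Compatibility: P · Σ Lᵢ/(AᵢEᵢ) = δ_free.
Σ Lᵢ/(AᵢEᵢ) = 200/(1625×191×10³) + 650/(265×95×10³) = 2.646×10⁻⁵ mm/N.
Hence P = δ_free / Σ(L/AE) = 2.678/2.646×10⁻⁵ = 101.2 kN (compressive).
σ_{stainless steel} = P / A = 101200 / 1625 = 62.28 MPa.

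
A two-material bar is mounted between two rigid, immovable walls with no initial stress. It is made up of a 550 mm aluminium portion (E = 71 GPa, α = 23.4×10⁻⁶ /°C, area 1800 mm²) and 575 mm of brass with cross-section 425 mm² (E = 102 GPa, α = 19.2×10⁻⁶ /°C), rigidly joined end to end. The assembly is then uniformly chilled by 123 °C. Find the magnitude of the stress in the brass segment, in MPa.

With the walls removed the bar would change length by δ_free = Σ αᵢΔT Lᵢ = 23.4×10⁻⁶×123×550 + 19.2×10⁻⁶×123×575 = 2.941 mm.
The walls prevent any net length change, so an axial force P (same in every segment) develops. Compatibility: P · Σ Lᵢ/(AᵢEᵢ) = δ_free.
Σ Lᵢ/(AᵢEᵢ) = 550/(1800×71×10³) + 575/(425×102×10³) = 1.757×10⁻⁵ mm/N.
P = 2.941 / 1.757×10⁻⁵ = 167400 N = 167.4 kN, tensile.
σ_{brass} = P / A = 167400 / 425 = 393.9 MPa.

σ ≈ 394 MPa (tensile)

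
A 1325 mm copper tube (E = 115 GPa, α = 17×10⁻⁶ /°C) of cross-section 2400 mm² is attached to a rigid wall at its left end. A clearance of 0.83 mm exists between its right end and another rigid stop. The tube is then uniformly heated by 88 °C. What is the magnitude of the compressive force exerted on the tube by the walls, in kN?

If the wall were absent the tube would grow by αΔT L = 17×10⁻⁶ × 88 × 1325 = 1.982 mm.
This exceeds the 0.83 mm gap, so the wall pushes back. The portion of expansion that must be recovered elastically is δ_free − gap = 1.982 − 0.83 = 1.152 mm.
So σ = E(δ_free − g)/L = 115×10³ × 1.152/1325 = 100 MPa.
P = σA = 100 × 2400 = 240 kN.

P ≈ 240 kN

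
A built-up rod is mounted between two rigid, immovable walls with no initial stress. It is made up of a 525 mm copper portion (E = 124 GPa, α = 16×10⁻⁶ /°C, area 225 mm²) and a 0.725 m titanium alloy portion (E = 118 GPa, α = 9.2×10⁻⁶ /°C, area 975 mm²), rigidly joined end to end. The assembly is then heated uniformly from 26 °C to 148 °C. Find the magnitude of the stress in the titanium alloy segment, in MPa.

Free thermal expansion of the whole bar: Σ αᵢΔT Lᵢ = 16×10⁻⁶×122×525 + 9.2×10⁻⁶×122×725 = 1.839 mm.
The rigid supports impose zero overall length change; the single axial force P common to all segments must satisfy P Σ Lᵢ/(AᵢEᵢ) = δ_free.
Σ Lᵢ/(AᵢEᵢ) = 525/(225×124×10³) + 725/(975×118×10³) = 2.512×10⁻⁵ mm/N.
Hence P = δ_free / Σ(L/AE) = 1.839/2.512×10⁻⁵ = 73.19 kN (compressive).
σ_{titanium alloy} = P / A = 73190 / 975 = 75.07 MPa.

σ ≈ 75.1 MPa (compressive)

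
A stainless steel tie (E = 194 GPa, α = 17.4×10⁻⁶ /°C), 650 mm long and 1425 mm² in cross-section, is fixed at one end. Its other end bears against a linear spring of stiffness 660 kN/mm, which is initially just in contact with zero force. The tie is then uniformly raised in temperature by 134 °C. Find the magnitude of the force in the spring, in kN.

The unrestrained thermal change is αΔT L = 17.4×10⁻⁶ × 134 × 650 = 1.516 mm.
With a force P in the spring, the elastic change of the tie is PL/(AE) and that of the spring is P/k; compatibility requires their sum to equal δ_free.
P [ L/(AE) + 1/k ] = δ_free → P [ 650/(1425×194×10³) + 1/(660×10³) ] = 1.516.
P = 1.516 / 3.866×10⁻⁶ = 392000 N.

P ≈ 392 kN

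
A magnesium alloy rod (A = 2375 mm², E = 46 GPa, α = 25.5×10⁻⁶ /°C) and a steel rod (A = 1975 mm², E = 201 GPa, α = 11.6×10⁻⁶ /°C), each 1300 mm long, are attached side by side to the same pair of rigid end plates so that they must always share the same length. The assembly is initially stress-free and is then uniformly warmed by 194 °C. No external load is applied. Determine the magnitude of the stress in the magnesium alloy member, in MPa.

σ ≈ 97.3 MPa (compressive)

Both members must finish at the same length. With the larger α, the magnesium alloy tends to over-expand; the plates restrain it, putting the magnesium alloy in compression and the steel in tension. With no external load the two internal forces are equal and opposite, magnitude P.
Compatibility of the two members (thermal + elastic change equal): (α₁ − α₂)ΔT = P·[1/(A₁E₁) + 1/(A₂E₂)].
|α₁ − α₂|·ΔT = 13.9×10⁻⁶ × 194 = 0.002697.
1/(A₁E₁) + 1/(A₂E₂) = 1/(2375×46×10³) + 1/(1975×201×10³) = 1.167×10⁻⁸ N⁻¹.
So P = 0.002697 / 1.167×10⁻⁸ = 231 kN.
σ_{magnesium alloy} = P/A₁ = 231000/2375 = 97.27 MPa, compressive.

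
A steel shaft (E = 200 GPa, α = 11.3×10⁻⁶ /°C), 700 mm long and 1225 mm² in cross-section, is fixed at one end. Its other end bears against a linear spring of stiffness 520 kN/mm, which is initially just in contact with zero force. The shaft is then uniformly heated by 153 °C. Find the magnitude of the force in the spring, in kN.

Free thermal expansion: δ_free = αΔT L = 11.3×10⁻⁶ × 153 × 700 = 1.21 mm.
With a force P in the spring, the elastic change of the shaft is PL/(AE) and that of the spring is P/k; compatibility requires their sum to equal δ_free.
So P = δ_free / [L/(AE) + 1/k] = 1.21 / [ 700/(1225×200×10³) + 1/(520×10³) ].
P = 1.21 / 4.78×10⁻⁶ = 253200 N.

P ≈ 253 kN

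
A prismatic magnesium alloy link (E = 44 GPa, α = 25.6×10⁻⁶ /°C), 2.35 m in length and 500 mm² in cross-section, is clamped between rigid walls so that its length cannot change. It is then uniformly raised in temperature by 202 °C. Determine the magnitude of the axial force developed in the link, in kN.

With zero net strain, σ = E·αΔT = 44 GPa × 25.6×10⁻⁶ × 202 = 227.5 MPa.
Then P = σA = 227.5 × 500 mm² = 113.8 kN, compressive.

P ≈ 114 kN (compressive)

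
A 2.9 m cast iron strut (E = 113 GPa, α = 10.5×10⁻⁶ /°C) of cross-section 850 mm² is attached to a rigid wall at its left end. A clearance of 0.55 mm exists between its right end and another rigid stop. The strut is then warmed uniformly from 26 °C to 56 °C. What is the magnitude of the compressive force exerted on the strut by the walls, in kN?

P ≈ 12 kN

If the wall were absent the strut would grow by αΔT L = 10.5×10⁻⁶ × 30 × 2900 = 0.9135 mm.
After closing the 0.55 mm clearance, 0.9135 − 0.55 = 0.3635 mm of expansion remains to be suppressed by the wall.
So σ = E(δ_free − g)/L = 113×10³ × 0.3635/2900 = 14.16 MPa.
Force on the wall = σA = 14.16 × 850 mm² = 12.04 kN.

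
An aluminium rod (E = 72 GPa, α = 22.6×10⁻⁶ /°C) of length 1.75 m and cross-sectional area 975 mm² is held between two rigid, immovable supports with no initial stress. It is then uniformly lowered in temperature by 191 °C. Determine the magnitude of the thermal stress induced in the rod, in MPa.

σ ≈ 311 MPa (tensile)

With length fixed, the mechanical strain must cancel the thermal strain αΔT = 22.6×10⁻⁶ × 191 = 4316.6×10⁻⁶.
Hence σ = E·αΔT = 72×10³ × 4316.6×10⁻⁶ = 310.8 MPa, tensile.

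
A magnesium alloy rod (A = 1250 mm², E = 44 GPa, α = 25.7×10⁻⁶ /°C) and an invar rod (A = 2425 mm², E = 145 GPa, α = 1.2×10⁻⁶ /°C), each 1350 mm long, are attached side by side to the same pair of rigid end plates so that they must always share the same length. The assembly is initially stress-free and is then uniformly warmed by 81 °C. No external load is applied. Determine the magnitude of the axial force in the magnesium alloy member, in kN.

The magnesium alloy has the larger α, so on heating it would change length more than the invar if both were free. The rigid plates force a common final length, so the magnesium alloy is put into compression and the invar into tension, with equal and opposite forces P (no external load).
Equating the net (thermal + elastic) strains gives |α₁ − α₂|·ΔT = P·[1/(A₁E₁) + 1/(A₂E₂)].
|α₁ − α₂|·ΔT = 24.5×10⁻⁶ × 81 = 0.001985.
1/(A₁E₁) + 1/(A₂E₂) = 1/(1250×44×10³) + 1/(2425×145×10³) = 2.103×10⁻⁸ N⁻¹.
So P = 0.001985 / 2.103×10⁻⁸ = 94.38 kN.

P ≈ 94.4 kN (compressive in the magnesium alloy)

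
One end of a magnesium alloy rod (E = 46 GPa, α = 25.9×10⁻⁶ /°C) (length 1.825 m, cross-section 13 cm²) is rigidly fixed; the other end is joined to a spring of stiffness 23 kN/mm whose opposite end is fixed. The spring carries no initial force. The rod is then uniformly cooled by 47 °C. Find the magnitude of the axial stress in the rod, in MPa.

If the spring were absent the rod would shorten by αΔT L = 25.9×10⁻⁶ × 47 × 1825 = 2.222 mm.
Let P be the tensile force in the spring. The rod extends elastically by PL/(AE) and the spring stretches by P/k; together these equal δ_free.
So P = δ_free / [L/(AE) + 1/k] = 2.222 / [ 1825/(1300×46×10³) + 1/(23×10³) ].
P = 2.222 / 7.4×10⁻⁵ = 30020 N.
σ = P/A = 30020/1300 = 23.09 MPa.

σ ≈ 23.1 MPa (tensile)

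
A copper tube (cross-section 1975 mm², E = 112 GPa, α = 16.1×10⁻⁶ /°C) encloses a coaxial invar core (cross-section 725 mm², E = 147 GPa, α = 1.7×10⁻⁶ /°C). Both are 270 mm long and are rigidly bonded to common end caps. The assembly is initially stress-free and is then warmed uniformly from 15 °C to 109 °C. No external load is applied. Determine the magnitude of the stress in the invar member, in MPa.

σ ≈ 134 MPa (tensile)

The copper has the larger α, so on heating it would change length more than the invar if both were free. The rigid plates force a common final length, so the copper is put into compression and the invar into tension, with equal and opposite forces P (no external load).
Compatibility of the two members (thermal + elastic change equal): (α₁ − α₂)ΔT = P·[1/(A₁E₁) + 1/(A₂E₂)].
|α₁ − α₂|·ΔT = 14.4×10⁻⁶ × 94 = 0.001354.
1/(A₁E₁) + 1/(A₂E₂) = 1/(1975×112×10³) + 1/(725×147×10³) = 1.39×10⁻⁸ N⁻¹.
P = 0.001354 / 1.39×10⁻⁸ = 97350 N = 97.35 kN.
σ_{invar} = P/A₂ = 97350/725 = 134.3 MPa, tensile.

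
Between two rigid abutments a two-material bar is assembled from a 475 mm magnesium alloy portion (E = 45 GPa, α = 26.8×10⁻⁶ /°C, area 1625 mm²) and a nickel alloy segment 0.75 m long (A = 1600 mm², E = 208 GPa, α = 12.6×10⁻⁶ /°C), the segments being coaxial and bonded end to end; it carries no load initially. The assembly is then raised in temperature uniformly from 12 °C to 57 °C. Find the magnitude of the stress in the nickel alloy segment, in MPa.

Free thermal expansion of the whole bar: Σ αᵢΔT Lᵢ = 26.8×10⁻⁶×45×475 + 12.6×10⁻⁶×45×750 = 0.9981 mm.
The walls prevent any net length change, so an axial force P (same in every segment) develops. Compatibility: P · Σ Lᵢ/(AᵢEᵢ) = δ_free.
The series flexibility is Σ Lᵢ/(AᵢEᵢ) = 475/(1625×45×10³) + 750/(1600×208×10³) = 8.749×10⁻⁶ mm/N.
Hence P = δ_free / Σ(L/AE) = 0.9981/8.749×10⁻⁶ = 114.1 kN (compressive).
σ_{nickel alloy} = P / A = 114100 / 1600 = 71.3 MPa.

σ ≈ 71.3 MPa (compressive)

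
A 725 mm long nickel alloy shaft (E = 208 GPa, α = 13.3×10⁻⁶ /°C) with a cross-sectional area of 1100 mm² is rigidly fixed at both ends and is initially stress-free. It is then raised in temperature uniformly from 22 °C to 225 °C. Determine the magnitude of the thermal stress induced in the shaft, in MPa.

σ ≈ 562 MPa (compressive)

Because both ends are immovable the net strain is zero, and the suppressed thermal strain is αΔT = 13.3×10⁻⁶ × 203 = 2699.9×10⁻⁶.
Hence σ = E·αΔT = 208×10³ × 2699.9×10⁻⁶ = 561.6 MPa, compressive.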